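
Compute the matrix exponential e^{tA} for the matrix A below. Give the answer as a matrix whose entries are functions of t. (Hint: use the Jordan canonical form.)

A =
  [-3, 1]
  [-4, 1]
e^{tA} =
  [-2*t*exp(-t) + exp(-t), t*exp(-t)]
  [-4*t*exp(-t), 2*t*exp(-t) + exp(-t)]

Strategy: write A = P · J · P⁻¹ where J is a Jordan canonical form, so e^{tA} = P · e^{tJ} · P⁻¹, and e^{tJ} can be computed block-by-block.

A has Jordan form
J =
  [-1,  1]
  [ 0, -1]
(up to reordering of blocks).

Per-block formulas:
  For a 2×2 Jordan block J_2(-1): exp(t · J_2(-1)) = e^(-1t)·(I + t·N), where N is the 2×2 nilpotent shift.

After assembling e^{tJ} and conjugating by P, we get:

e^{tA} =
  [-2*t*exp(-t) + exp(-t), t*exp(-t)]
  [-4*t*exp(-t), 2*t*exp(-t) + exp(-t)]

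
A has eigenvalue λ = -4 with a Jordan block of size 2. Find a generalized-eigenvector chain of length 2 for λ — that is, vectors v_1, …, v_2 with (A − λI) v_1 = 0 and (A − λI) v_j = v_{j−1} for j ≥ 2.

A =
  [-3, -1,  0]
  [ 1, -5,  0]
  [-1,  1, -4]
A Jordan chain for λ = -4 of length 2:
v_1 = (1, 1, -1)ᵀ
v_2 = (1, 0, 0)ᵀ

Let N = A − (-4)·I. We want v_2 with N^2 v_2 = 0 but N^1 v_2 ≠ 0; then v_{j-1} := N · v_j for j = 2, …, 2.

Pick v_2 = (1, 0, 0)ᵀ.
Then v_1 = N · v_2 = (1, 1, -1)ᵀ.

Sanity check: (A − (-4)·I) v_1 = (0, 0, 0)ᵀ = 0. ✓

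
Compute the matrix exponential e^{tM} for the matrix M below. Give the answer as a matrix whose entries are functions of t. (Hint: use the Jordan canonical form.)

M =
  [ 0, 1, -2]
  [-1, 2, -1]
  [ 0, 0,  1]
e^{tM} =
  [-t*exp(t) + exp(t), t*exp(t), t^2*exp(t)/2 - 2*t*exp(t)]
  [-t*exp(t), t*exp(t) + exp(t), t^2*exp(t)/2 - t*exp(t)]
  [0, 0, exp(t)]

Strategy: write M = P · J · P⁻¹ where J is a Jordan canonical form, so e^{tM} = P · e^{tJ} · P⁻¹, and e^{tJ} can be computed block-by-block.

M has Jordan form
J =
  [1, 1, 0]
  [0, 1, 1]
  [0, 0, 1]
(up to reordering of blocks).

Per-block formulas:
  For a 3×3 Jordan block J_3(1): exp(t · J_3(1)) = e^(1t)·(I + t·N + (t^2/2)·N^2), where N is the 3×3 nilpotent shift.

After assembling e^{tJ} and conjugating by P, we get:

e^{tM} =
  [-t*exp(t) + exp(t), t*exp(t), t^2*exp(t)/2 - 2*t*exp(t)]
  [-t*exp(t), t*exp(t) + exp(t), t^2*exp(t)/2 - t*exp(t)]
  [0, 0, exp(t)]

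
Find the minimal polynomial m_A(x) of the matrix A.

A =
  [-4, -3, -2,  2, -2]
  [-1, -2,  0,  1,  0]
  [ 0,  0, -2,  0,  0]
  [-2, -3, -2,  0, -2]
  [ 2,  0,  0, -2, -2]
x^3 + 6*x^2 + 12*x + 8

The characteristic polynomial is χ_A(x) = (x + 2)^5, so the eigenvalues are known. The minimal polynomial is
  m_A(x) = Π_λ (x − λ)^{k_λ}
where k_λ is the size of the *largest* Jordan block for λ (equivalently, the smallest k with (A − λI)^k v = 0 for every generalised eigenvector v of λ).

  λ = -2: largest Jordan block has size 3, contributing (x + 2)^3

So m_A(x) = (x + 2)^3 = x^3 + 6*x^2 + 12*x + 8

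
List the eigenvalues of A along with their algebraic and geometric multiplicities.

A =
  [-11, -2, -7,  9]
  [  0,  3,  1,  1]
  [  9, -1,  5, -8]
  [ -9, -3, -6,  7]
λ = 1: alg = 4, geom = 2

Step 1 — factor the characteristic polynomial to read off the algebraic multiplicities:
  χ_A(x) = (x - 1)^4

Step 2 — compute geometric multiplicities via the rank-nullity identity g(λ) = n − rank(A − λI):
  rank(A − (1)·I) = 2, so dim ker(A − (1)·I) = n − 2 = 2

Summary:
  λ = 1: algebraic multiplicity = 4, geometric multiplicity = 2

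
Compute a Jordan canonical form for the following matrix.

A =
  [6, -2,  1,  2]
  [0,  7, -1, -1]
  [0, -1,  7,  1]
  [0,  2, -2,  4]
J_3(6) ⊕ J_1(6)

The characteristic polynomial is
  det(x·I − A) = x^4 - 24*x^3 + 216*x^2 - 864*x + 1296 = (x - 6)^4

Eigenvalues and multiplicities (the geometric multiplicity of λ is n − rank(A − λI), which equals the number of Jordan blocks for λ):
  λ = 6: algebraic multiplicity = 4, geometric multiplicity = 2

Determining the block sizes for each eigenvalue:
  λ = 6: with am = 4 and gm = 2, the partition is not yet determined (e.g. several partitions of 4 into 2 parts exist). Let N = A − (6)·I. Computing rank(N^1) = 2, rank(N^2) = 1, rank(N^3) = 0; the number of blocks of size ≥ j is rank(N^{j−1}) − rank(N^j), giving [2, 1, 1]. So we have 1 block(s) of size 3, 1 block(s) of size 1 → block sizes [3, 1]

Assembling the blocks gives a Jordan form
J =
  [6, 1, 0, 0]
  [0, 6, 1, 0]
  [0, 0, 6, 0]
  [0, 0, 0, 6]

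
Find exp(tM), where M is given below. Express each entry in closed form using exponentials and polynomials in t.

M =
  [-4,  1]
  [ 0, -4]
e^{tM} =
  [exp(-4*t), t*exp(-4*t)]
  [0, exp(-4*t)]

Strategy: write M = P · J · P⁻¹ where J is a Jordan canonical form, so e^{tM} = P · e^{tJ} · P⁻¹, and e^{tJ} can be computed block-by-block.

M has Jordan form
J =
  [-4,  1]
  [ 0, -4]
(up to reordering of blocks).

Per-block formulas:
  For a 2×2 Jordan block J_2(-4): exp(t · J_2(-4)) = e^(-4t)·(I + t·N), where N is the 2×2 nilpotent shift.

After assembling e^{tJ} and conjugating by P, we get:

e^{tM} =
  [exp(-4*t), t*exp(-4*t)]
  [0, exp(-4*t)]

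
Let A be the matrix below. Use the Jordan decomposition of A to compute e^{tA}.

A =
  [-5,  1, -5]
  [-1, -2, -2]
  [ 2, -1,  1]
e^{tA} =
  [-t^2*exp(-2*t) - 3*t*exp(-2*t) + exp(-2*t), t^2*exp(-2*t) + t*exp(-2*t), -t^2*exp(-2*t) - 5*t*exp(-2*t)]
  [-t^2*exp(-2*t)/2 - t*exp(-2*t), t^2*exp(-2*t)/2 + exp(-2*t), -t^2*exp(-2*t)/2 - 2*t*exp(-2*t)]
  [t^2*exp(-2*t)/2 + 2*t*exp(-2*t), -t^2*exp(-2*t)/2 - t*exp(-2*t), t^2*exp(-2*t)/2 + 3*t*exp(-2*t) + exp(-2*t)]

Strategy: write A = P · J · P⁻¹ where J is a Jordan canonical form, so e^{tA} = P · e^{tJ} · P⁻¹, and e^{tJ} can be computed block-by-block.

A has Jordan form
J =
  [-2,  1,  0]
  [ 0, -2,  1]
  [ 0,  0, -2]
(up to reordering of blocks).

Per-block formulas:
  For a 3×3 Jordan block J_3(-2): exp(t · J_3(-2)) = e^(-2t)·(I + t·N + (t^2/2)·N^2), where N is the 3×3 nilpotent shift.

After assembling e^{tJ} and conjugating by P, we get:

e^{tA} =
  [-t^2*exp(-2*t) - 3*t*exp(-2*t) + exp(-2*t), t^2*exp(-2*t) + t*exp(-2*t), -t^2*exp(-2*t) - 5*t*exp(-2*t)]
  [-t^2*exp(-2*t)/2 - t*exp(-2*t), t^2*exp(-2*t)/2 + exp(-2*t), -t^2*exp(-2*t)/2 - 2*t*exp(-2*t)]
  [t^2*exp(-2*t)/2 + 2*t*exp(-2*t), -t^2*exp(-2*t)/2 - t*exp(-2*t), t^2*exp(-2*t)/2 + 3*t*exp(-2*t) + exp(-2*t)]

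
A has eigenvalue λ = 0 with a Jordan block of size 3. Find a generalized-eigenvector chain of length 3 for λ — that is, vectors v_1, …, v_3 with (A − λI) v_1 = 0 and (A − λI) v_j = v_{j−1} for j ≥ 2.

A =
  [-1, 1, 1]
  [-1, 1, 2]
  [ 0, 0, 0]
A Jordan chain for λ = 0 of length 3:
v_1 = (1, 1, 0)ᵀ
v_2 = (1, 2, 0)ᵀ
v_3 = (0, 0, 1)ᵀ

Let N = A − (0)·I. We want v_3 with N^3 v_3 = 0 but N^2 v_3 ≠ 0; then v_{j-1} := N · v_j for j = 3, …, 2.

Pick v_3 = (0, 0, 1)ᵀ.
Then v_2 = N · v_3 = (1, 2, 0)ᵀ.
Then v_1 = N · v_2 = (1, 1, 0)ᵀ.

Sanity check: (A − (0)·I) v_1 = (0, 0, 0)ᵀ = 0. ✓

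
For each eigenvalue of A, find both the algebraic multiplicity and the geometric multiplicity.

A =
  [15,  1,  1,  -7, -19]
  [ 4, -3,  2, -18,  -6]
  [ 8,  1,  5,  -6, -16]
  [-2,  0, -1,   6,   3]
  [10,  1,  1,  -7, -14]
λ = -3: alg = 2, geom = 1; λ = 5: alg = 3, geom = 2

Step 1 — factor the characteristic polynomial to read off the algebraic multiplicities:
  χ_A(x) = (x - 5)^3*(x + 3)^2

Step 2 — compute geometric multiplicities via the rank-nullity identity g(λ) = n − rank(A − λI):
  rank(A − (-3)·I) = 4, so dim ker(A − (-3)·I) = n − 4 = 1
  rank(A − (5)·I) = 3, so dim ker(A − (5)·I) = n − 3 = 2

Summary:
  λ = -3: algebraic multiplicity = 2, geometric multiplicity = 1
  λ = 5: algebraic multiplicity = 3, geometric multiplicity = 2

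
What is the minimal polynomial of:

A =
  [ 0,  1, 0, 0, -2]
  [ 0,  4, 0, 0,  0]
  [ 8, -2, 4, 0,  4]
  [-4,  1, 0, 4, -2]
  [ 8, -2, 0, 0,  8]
x^2 - 8*x + 16

The characteristic polynomial is χ_A(x) = (x - 4)^5, so the eigenvalues are known. The minimal polynomial is
  m_A(x) = Π_λ (x − λ)^{k_λ}
where k_λ is the size of the *largest* Jordan block for λ (equivalently, the smallest k with (A − λI)^k v = 0 for every generalised eigenvector v of λ).

  λ = 4: largest Jordan block has size 2, contributing (x − 4)^2

So m_A(x) = (x - 4)^2 = x^2 - 8*x + 16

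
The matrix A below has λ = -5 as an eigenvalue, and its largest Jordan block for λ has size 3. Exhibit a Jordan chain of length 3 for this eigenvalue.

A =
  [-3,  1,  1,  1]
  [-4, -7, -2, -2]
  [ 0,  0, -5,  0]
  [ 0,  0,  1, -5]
A Jordan chain for λ = -5 of length 3:
v_1 = (1, -2, 0, 0)ᵀ
v_2 = (1, -2, 0, 1)ᵀ
v_3 = (0, 0, 1, 0)ᵀ

Let N = A − (-5)·I. We want v_3 with N^3 v_3 = 0 but N^2 v_3 ≠ 0; then v_{j-1} := N · v_j for j = 3, …, 2.

Pick v_3 = (0, 0, 1, 0)ᵀ.
Then v_2 = N · v_3 = (1, -2, 0, 1)ᵀ.
Then v_1 = N · v_2 = (1, -2, 0, 0)ᵀ.

Sanity check: (A − (-5)·I) v_1 = (0, 0, 0, 0)ᵀ = 0. ✓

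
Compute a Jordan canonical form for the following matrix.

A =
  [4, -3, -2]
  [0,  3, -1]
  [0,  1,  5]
J_3(4)

The characteristic polynomial is
  det(x·I − A) = x^3 - 12*x^2 + 48*x - 64 = (x - 4)^3

Eigenvalues and multiplicities (the geometric multiplicity of λ is n − rank(A − λI), which equals the number of Jordan blocks for λ):
  λ = 4: algebraic multiplicity = 3, geometric multiplicity = 1

Determining the block sizes for each eigenvalue:
  λ = 4: one block (gm = 1), so the single block has size am = 3 → block sizes [3]

Assembling the blocks gives a Jordan form
J =
  [4, 1, 0]
  [0, 4, 1]
  [0, 0, 4]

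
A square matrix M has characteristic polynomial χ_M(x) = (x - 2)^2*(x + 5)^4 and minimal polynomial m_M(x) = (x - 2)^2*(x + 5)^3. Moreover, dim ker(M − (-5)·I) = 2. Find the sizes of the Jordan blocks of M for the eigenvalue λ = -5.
Block sizes for λ = -5: [3, 1]

Step 1 — from the characteristic polynomial, algebraic multiplicity of λ = -5 is 4. From dim ker(M − (-5)·I) = 2, there are exactly 2 Jordan blocks for λ = -5.
Step 2 — from the minimal polynomial, the factor (x + 5)^3 tells us the largest block for λ = -5 has size 3.
Step 3 — with total size 4, 2 blocks, and largest block 3, the block sizes (in nonincreasing order) are [3, 1].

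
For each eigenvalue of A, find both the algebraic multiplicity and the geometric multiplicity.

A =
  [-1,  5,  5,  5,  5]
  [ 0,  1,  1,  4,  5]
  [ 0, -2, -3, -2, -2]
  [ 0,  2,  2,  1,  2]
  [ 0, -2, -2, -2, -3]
λ = -1: alg = 5, geom = 3

Step 1 — factor the characteristic polynomial to read off the algebraic multiplicities:
  χ_A(x) = (x + 1)^5

Step 2 — compute geometric multiplicities via the rank-nullity identity g(λ) = n − rank(A − λI):
  rank(A − (-1)·I) = 2, so dim ker(A − (-1)·I) = n − 2 = 3

Summary:
  λ = -1: algebraic multiplicity = 5, geometric multiplicity = 3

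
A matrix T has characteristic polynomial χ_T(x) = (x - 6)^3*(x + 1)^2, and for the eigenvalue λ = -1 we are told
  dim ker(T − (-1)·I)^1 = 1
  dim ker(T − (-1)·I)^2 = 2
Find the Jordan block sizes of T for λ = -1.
Block sizes for λ = -1: [2]

From the dimensions of kernels of powers, the number of Jordan blocks of size at least j is d_j − d_{j−1} where d_j = dim ker(N^j) (with d_0 = 0). Computing the differences gives [1, 1].
The number of blocks of size exactly k is (#blocks of size ≥ k) − (#blocks of size ≥ k + 1), so the partition is: 1 block(s) of size 2.
In nonincreasing order the block sizes are [2].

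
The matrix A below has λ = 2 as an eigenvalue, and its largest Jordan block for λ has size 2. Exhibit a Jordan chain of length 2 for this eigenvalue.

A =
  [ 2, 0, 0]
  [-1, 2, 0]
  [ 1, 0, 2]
A Jordan chain for λ = 2 of length 2:
v_1 = (0, -1, 1)ᵀ
v_2 = (1, 0, 0)ᵀ

Let N = A − (2)·I. We want v_2 with N^2 v_2 = 0 but N^1 v_2 ≠ 0; then v_{j-1} := N · v_j for j = 2, …, 2.

Pick v_2 = (1, 0, 0)ᵀ.
Then v_1 = N · v_2 = (0, -1, 1)ᵀ.

Sanity check: (A − (2)·I) v_1 = (0, 0, 0)ᵀ = 0. ✓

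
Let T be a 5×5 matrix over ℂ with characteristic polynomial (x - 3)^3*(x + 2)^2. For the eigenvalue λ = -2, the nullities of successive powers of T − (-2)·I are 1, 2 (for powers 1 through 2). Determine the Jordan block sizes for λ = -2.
Block sizes for λ = -2: [2]

From the dimensions of kernels of powers, the number of Jordan blocks of size at least j is d_j − d_{j−1} where d_j = dim ker(N^j) (with d_0 = 0). Computing the differences gives [1, 1].
The number of blocks of size exactly k is (#blocks of size ≥ k) − (#blocks of size ≥ k + 1), so the partition is: 1 block(s) of size 2.
In nonincreasing order the block sizes are [2].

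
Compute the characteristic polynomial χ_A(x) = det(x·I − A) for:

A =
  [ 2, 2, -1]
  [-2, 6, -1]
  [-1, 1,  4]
x^3 - 12*x^2 + 48*x - 64

Expanding det(x·I − A) (e.g. by cofactor expansion or by noting that A is similar to its Jordan form J, which has the same characteristic polynomial as A) gives
  χ_A(x) = x^3 - 12*x^2 + 48*x - 64
which factors as (x - 4)^3. The eigenvalues (with algebraic multiplicities) are λ = 4 with multiplicity 3.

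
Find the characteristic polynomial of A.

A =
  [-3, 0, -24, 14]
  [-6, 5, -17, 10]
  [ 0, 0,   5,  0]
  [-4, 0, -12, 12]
x^4 - 19*x^3 + 135*x^2 - 425*x + 500

Expanding det(x·I − A) (e.g. by cofactor expansion or by noting that A is similar to its Jordan form J, which has the same characteristic polynomial as A) gives
  χ_A(x) = x^4 - 19*x^3 + 135*x^2 - 425*x + 500
which factors as (x - 5)^3*(x - 4). The eigenvalues (with algebraic multiplicities) are λ = 4 with multiplicity 1, λ = 5 with multiplicity 3.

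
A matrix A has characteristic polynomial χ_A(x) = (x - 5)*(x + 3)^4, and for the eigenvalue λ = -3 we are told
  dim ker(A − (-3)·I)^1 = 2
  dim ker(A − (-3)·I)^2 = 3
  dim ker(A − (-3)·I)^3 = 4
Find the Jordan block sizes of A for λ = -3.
Block sizes for λ = -3: [3, 1]

From the dimensions of kernels of powers, the number of Jordan blocks of size at least j is d_j − d_{j−1} where d_j = dim ker(N^j) (with d_0 = 0). Computing the differences gives [2, 1, 1].
The number of blocks of size exactly k is (#blocks of size ≥ k) − (#blocks of size ≥ k + 1), so the partition is: 1 block(s) of size 1, 1 block(s) of size 3.
In nonincreasing order the block sizes are [3, 1].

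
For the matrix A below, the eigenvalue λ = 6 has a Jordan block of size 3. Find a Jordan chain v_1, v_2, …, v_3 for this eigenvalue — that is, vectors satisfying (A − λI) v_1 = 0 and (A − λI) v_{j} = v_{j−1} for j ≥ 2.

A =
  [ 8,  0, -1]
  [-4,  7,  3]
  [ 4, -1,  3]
A Jordan chain for λ = 6 of length 3:
v_1 = (1, -2, 2)ᵀ
v_2 = (0, 1, -1)ᵀ
v_3 = (0, 1, 0)ᵀ

Let N = A − (6)·I. We want v_3 with N^3 v_3 = 0 but N^2 v_3 ≠ 0; then v_{j-1} := N · v_j for j = 3, …, 2.

Pick v_3 = (0, 1, 0)ᵀ.
Then v_2 = N · v_3 = (0, 1, -1)ᵀ.
Then v_1 = N · v_2 = (1, -2, 2)ᵀ.

Sanity check: (A − (6)·I) v_1 = (0, 0, 0)ᵀ = 0. ✓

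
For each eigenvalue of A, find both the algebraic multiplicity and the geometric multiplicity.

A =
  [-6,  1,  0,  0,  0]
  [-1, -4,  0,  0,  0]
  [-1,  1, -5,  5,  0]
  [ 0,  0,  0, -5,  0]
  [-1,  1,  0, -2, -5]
λ = -5: alg = 5, geom = 3

Step 1 — factor the characteristic polynomial to read off the algebraic multiplicities:
  χ_A(x) = (x + 5)^5

Step 2 — compute geometric multiplicities via the rank-nullity identity g(λ) = n − rank(A − λI):
  rank(A − (-5)·I) = 2, so dim ker(A − (-5)·I) = n − 2 = 3

Summary:
  λ = -5: algebraic multiplicity = 5, geometric multiplicity = 3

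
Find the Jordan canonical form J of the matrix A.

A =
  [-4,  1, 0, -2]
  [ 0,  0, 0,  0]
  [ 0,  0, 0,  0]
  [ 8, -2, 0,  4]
J_2(0) ⊕ J_1(0) ⊕ J_1(0)

The characteristic polynomial is
  det(x·I − A) = x^4

Eigenvalues and multiplicities (the geometric multiplicity of λ is n − rank(A − λI), which equals the number of Jordan blocks for λ):
  λ = 0: algebraic multiplicity = 4, geometric multiplicity = 3

Determining the block sizes for each eigenvalue:
  λ = 0: 3 blocks summing to 4 forces exactly one block of size 2 and the rest size 1 → block sizes [2, 1, 1]

Assembling the blocks gives a Jordan form
J =
  [0, 1, 0, 0]
  [0, 0, 0, 0]
  [0, 0, 0, 0]
  [0, 0, 0, 0]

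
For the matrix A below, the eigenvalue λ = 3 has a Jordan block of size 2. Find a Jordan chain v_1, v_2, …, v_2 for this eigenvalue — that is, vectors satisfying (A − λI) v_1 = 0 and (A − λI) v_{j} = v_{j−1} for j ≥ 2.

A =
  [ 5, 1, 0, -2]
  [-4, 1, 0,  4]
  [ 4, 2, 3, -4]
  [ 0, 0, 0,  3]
A Jordan chain for λ = 3 of length 2:
v_1 = (2, -4, 4, 0)ᵀ
v_2 = (1, 0, 0, 0)ᵀ

Let N = A − (3)·I. We want v_2 with N^2 v_2 = 0 but N^1 v_2 ≠ 0; then v_{j-1} := N · v_j for j = 2, …, 2.

Pick v_2 = (1, 0, 0, 0)ᵀ.
Then v_1 = N · v_2 = (2, -4, 4, 0)ᵀ.

Sanity check: (A − (3)·I) v_1 = (0, 0, 0, 0)ᵀ = 0. ✓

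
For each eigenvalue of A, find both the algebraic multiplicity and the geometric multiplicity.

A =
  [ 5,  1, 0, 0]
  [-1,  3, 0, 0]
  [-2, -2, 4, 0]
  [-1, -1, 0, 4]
λ = 4: alg = 4, geom = 3

Step 1 — factor the characteristic polynomial to read off the algebraic multiplicities:
  χ_A(x) = (x - 4)^4

Step 2 — compute geometric multiplicities via the rank-nullity identity g(λ) = n − rank(A − λI):
  rank(A − (4)·I) = 1, so dim ker(A − (4)·I) = n − 1 = 3

Summary:
  λ = 4: algebraic multiplicity = 4, geometric multiplicity = 3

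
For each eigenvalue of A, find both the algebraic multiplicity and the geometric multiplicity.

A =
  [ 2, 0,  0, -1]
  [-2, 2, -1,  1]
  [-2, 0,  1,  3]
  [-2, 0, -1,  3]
λ = 2: alg = 4, geom = 2

Step 1 — factor the characteristic polynomial to read off the algebraic multiplicities:
  χ_A(x) = (x - 2)^4

Step 2 — compute geometric multiplicities via the rank-nullity identity g(λ) = n − rank(A − λI):
  rank(A − (2)·I) = 2, so dim ker(A − (2)·I) = n − 2 = 2

Summary:
  λ = 2: algebraic multiplicity = 4, geometric multiplicity = 2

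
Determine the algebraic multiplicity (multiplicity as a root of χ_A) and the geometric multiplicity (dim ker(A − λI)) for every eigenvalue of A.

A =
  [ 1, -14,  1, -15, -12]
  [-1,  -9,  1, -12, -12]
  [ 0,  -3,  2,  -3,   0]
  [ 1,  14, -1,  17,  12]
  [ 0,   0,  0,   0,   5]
λ = 2: alg = 3, geom = 2; λ = 5: alg = 2, geom = 2

Step 1 — factor the characteristic polynomial to read off the algebraic multiplicities:
  χ_A(x) = (x - 5)^2*(x - 2)^3

Step 2 — compute geometric multiplicities via the rank-nullity identity g(λ) = n − rank(A − λI):
  rank(A − (2)·I) = 3, so dim ker(A − (2)·I) = n − 3 = 2
  rank(A − (5)·I) = 3, so dim ker(A − (5)·I) = n − 3 = 2

Summary:
  λ = 2: algebraic multiplicity = 3, geometric multiplicity = 2
  λ = 5: algebraic multiplicity = 2, geometric multiplicity = 2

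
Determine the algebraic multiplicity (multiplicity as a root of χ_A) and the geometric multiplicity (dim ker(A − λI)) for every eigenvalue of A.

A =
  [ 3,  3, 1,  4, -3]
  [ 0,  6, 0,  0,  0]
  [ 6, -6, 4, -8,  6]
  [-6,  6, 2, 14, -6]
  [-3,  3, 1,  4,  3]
λ = 6: alg = 5, geom = 4

Step 1 — factor the characteristic polynomial to read off the algebraic multiplicities:
  χ_A(x) = (x - 6)^5

Step 2 — compute geometric multiplicities via the rank-nullity identity g(λ) = n − rank(A − λI):
  rank(A − (6)·I) = 1, so dim ker(A − (6)·I) = n − 1 = 4

Summary:
  λ = 6: algebraic multiplicity = 5, geometric multiplicity = 4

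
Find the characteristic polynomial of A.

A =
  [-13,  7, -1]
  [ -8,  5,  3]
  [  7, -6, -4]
x^3 + 12*x^2 + 48*x + 64

Expanding det(x·I − A) (e.g. by cofactor expansion or by noting that A is similar to its Jordan form J, which has the same characteristic polynomial as A) gives
  χ_A(x) = x^3 + 12*x^2 + 48*x + 64
which factors as (x + 4)^3. The eigenvalues (with algebraic multiplicities) are λ = -4 with multiplicity 3.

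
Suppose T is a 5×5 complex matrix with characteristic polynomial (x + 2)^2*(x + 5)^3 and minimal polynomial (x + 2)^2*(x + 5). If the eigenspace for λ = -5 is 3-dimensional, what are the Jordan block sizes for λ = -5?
Block sizes for λ = -5: [1, 1, 1]

Step 1 — from the characteristic polynomial, algebraic multiplicity of λ = -5 is 3. From dim ker(T − (-5)·I) = 3, there are exactly 3 Jordan blocks for λ = -5.
Step 2 — from the minimal polynomial, the factor (x + 5) tells us the largest block for λ = -5 has size 1.
Step 3 — with total size 3, 3 blocks, and largest block 1, the block sizes (in nonincreasing order) are [1, 1, 1].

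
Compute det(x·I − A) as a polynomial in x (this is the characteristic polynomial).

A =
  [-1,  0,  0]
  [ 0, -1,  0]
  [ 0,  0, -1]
x^3 + 3*x^2 + 3*x + 1

Expanding det(x·I − A) (e.g. by cofactor expansion or by noting that A is similar to its Jordan form J, which has the same characteristic polynomial as A) gives
  χ_A(x) = x^3 + 3*x^2 + 3*x + 1
which factors as (x + 1)^3. The eigenvalues (with algebraic multiplicities) are λ = -1 with multiplicity 3.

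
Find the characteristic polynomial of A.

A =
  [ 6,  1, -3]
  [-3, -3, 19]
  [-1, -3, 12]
x^3 - 15*x^2 + 75*x - 125

Expanding det(x·I − A) (e.g. by cofactor expansion or by noting that A is similar to its Jordan form J, which has the same characteristic polynomial as A) gives
  χ_A(x) = x^3 - 15*x^2 + 75*x - 125
which factors as (x - 5)^3. The eigenvalues (with algebraic multiplicities) are λ = 5 with multiplicity 3.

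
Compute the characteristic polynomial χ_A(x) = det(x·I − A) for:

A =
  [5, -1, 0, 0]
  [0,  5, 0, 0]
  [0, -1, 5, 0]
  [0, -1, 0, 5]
x^4 - 20*x^3 + 150*x^2 - 500*x + 625

Expanding det(x·I − A) (e.g. by cofactor expansion or by noting that A is similar to its Jordan form J, which has the same characteristic polynomial as A) gives
  χ_A(x) = x^4 - 20*x^3 + 150*x^2 - 500*x + 625
which factors as (x - 5)^4. The eigenvalues (with algebraic multiplicities) are λ = 5 with multiplicity 4.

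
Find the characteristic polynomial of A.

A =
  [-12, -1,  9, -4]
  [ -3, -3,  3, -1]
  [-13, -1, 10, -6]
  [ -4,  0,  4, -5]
x^4 + 10*x^3 + 36*x^2 + 54*x + 27

Expanding det(x·I − A) (e.g. by cofactor expansion or by noting that A is similar to its Jordan form J, which has the same characteristic polynomial as A) gives
  χ_A(x) = x^4 + 10*x^3 + 36*x^2 + 54*x + 27
which factors as (x + 1)*(x + 3)^3. The eigenvalues (with algebraic multiplicities) are λ = -3 with multiplicity 3, λ = -1 with multiplicity 1.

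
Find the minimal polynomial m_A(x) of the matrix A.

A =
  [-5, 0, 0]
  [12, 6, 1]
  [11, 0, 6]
x^3 - 7*x^2 - 24*x + 180

The characteristic polynomial is χ_A(x) = (x - 6)^2*(x + 5), so the eigenvalues are known. The minimal polynomial is
  m_A(x) = Π_λ (x − λ)^{k_λ}
where k_λ is the size of the *largest* Jordan block for λ (equivalently, the smallest k with (A − λI)^k v = 0 for every generalised eigenvector v of λ).

  λ = -5: largest Jordan block has size 1, contributing (x + 5)
  λ = 6: largest Jordan block has size 2, contributing (x − 6)^2

So m_A(x) = (x - 6)^2*(x + 5) = x^3 - 7*x^2 - 24*x + 180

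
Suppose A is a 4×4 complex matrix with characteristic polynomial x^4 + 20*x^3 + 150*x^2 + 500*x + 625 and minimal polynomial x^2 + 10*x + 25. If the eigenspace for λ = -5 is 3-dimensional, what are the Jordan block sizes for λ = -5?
Block sizes for λ = -5: [2, 1, 1]

Step 1 — from the characteristic polynomial, algebraic multiplicity of λ = -5 is 4. From dim ker(A − (-5)·I) = 3, there are exactly 3 Jordan blocks for λ = -5.
Step 2 — from the minimal polynomial, the factor (x + 5)^2 tells us the largest block for λ = -5 has size 2.
Step 3 — with total size 4, 3 blocks, and largest block 2, the block sizes (in nonincreasing order) are [2, 1, 1].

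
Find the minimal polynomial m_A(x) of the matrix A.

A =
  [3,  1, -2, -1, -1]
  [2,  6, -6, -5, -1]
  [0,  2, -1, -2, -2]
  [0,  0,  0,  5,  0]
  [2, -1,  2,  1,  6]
x^3 - 11*x^2 + 39*x - 45

The characteristic polynomial is χ_A(x) = (x - 5)^2*(x - 3)^3, so the eigenvalues are known. The minimal polynomial is
  m_A(x) = Π_λ (x − λ)^{k_λ}
where k_λ is the size of the *largest* Jordan block for λ (equivalently, the smallest k with (A − λI)^k v = 0 for every generalised eigenvector v of λ).

  λ = 3: largest Jordan block has size 2, contributing (x − 3)^2
  λ = 5: largest Jordan block has size 1, contributing (x − 5)

So m_A(x) = (x - 5)*(x - 3)^2 = x^3 - 11*x^2 + 39*x - 45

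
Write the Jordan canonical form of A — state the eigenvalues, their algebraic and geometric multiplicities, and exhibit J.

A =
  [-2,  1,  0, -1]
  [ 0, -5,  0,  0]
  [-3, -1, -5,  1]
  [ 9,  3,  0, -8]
J_2(-5) ⊕ J_1(-5) ⊕ J_1(-5)

The characteristic polynomial is
  det(x·I − A) = x^4 + 20*x^3 + 150*x^2 + 500*x + 625 = (x + 5)^4

Eigenvalues and multiplicities (the geometric multiplicity of λ is n − rank(A − λI), which equals the number of Jordan blocks for λ):
  λ = -5: algebraic multiplicity = 4, geometric multiplicity = 3

Determining the block sizes for each eigenvalue:
  λ = -5: 3 blocks summing to 4 forces exactly one block of size 2 and the rest size 1 → block sizes [2, 1, 1]

Assembling the blocks gives a Jordan form
J =
  [-5,  1,  0,  0]
  [ 0, -5,  0,  0]
  [ 0,  0, -5,  0]
  [ 0,  0,  0, -5]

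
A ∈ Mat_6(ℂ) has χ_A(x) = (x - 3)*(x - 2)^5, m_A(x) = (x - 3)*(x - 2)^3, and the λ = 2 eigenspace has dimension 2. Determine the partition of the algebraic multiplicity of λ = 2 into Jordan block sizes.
Block sizes for λ = 2: [3, 2]

Step 1 — from the characteristic polynomial, algebraic multiplicity of λ = 2 is 5. From dim ker(A − (2)·I) = 2, there are exactly 2 Jordan blocks for λ = 2.
Step 2 — from the minimal polynomial, the factor (x − 2)^3 tells us the largest block for λ = 2 has size 3.
Step 3 — with total size 5, 2 blocks, and largest block 3, the block sizes (in nonincreasing order) are [3, 2].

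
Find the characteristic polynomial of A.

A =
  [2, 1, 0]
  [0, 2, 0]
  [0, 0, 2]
x^3 - 6*x^2 + 12*x - 8

Expanding det(x·I − A) (e.g. by cofactor expansion or by noting that A is similar to its Jordan form J, which has the same characteristic polynomial as A) gives
  χ_A(x) = x^3 - 6*x^2 + 12*x - 8
which factors as (x - 2)^3. The eigenvalues (with algebraic multiplicities) are λ = 2 with multiplicity 3.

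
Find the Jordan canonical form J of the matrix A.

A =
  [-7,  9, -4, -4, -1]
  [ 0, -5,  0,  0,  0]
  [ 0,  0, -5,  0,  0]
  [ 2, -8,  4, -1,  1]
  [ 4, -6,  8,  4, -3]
J_2(-5) ⊕ J_1(-5) ⊕ J_2(-3)

The characteristic polynomial is
  det(x·I − A) = x^5 + 21*x^4 + 174*x^3 + 710*x^2 + 1425*x + 1125 = (x + 3)^2*(x + 5)^3

Eigenvalues and multiplicities (the geometric multiplicity of λ is n − rank(A − λI), which equals the number of Jordan blocks for λ):
  λ = -5: algebraic multiplicity = 3, geometric multiplicity = 2
  λ = -3: algebraic multiplicity = 2, geometric multiplicity = 1

Determining the block sizes for each eigenvalue:
  λ = -5: 2 blocks summing to 3 forces exactly one block of size 2 and the rest size 1 → block sizes [2, 1]
  λ = -3: one block (gm = 1), so the single block has size am = 2 → block sizes [2]

Assembling the blocks gives a Jordan form
J =
  [-5,  1,  0,  0,  0]
  [ 0, -5,  0,  0,  0]
  [ 0,  0, -5,  0,  0]
  [ 0,  0,  0, -3,  1]
  [ 0,  0,  0,  0, -3]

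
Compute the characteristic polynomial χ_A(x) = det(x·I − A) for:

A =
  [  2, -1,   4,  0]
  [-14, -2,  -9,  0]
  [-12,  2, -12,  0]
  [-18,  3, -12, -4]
x^4 + 16*x^3 + 96*x^2 + 256*x + 256

Expanding det(x·I − A) (e.g. by cofactor expansion or by noting that A is similar to its Jordan form J, which has the same characteristic polynomial as A) gives
  χ_A(x) = x^4 + 16*x^3 + 96*x^2 + 256*x + 256
which factors as (x + 4)^4. The eigenvalues (with algebraic multiplicities) are λ = -4 with multiplicity 4.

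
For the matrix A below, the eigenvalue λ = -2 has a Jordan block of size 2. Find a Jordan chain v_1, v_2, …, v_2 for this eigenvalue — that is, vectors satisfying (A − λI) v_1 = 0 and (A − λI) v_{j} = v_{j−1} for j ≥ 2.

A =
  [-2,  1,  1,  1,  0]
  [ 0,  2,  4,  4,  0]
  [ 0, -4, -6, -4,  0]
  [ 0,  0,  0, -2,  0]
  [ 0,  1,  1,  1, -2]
A Jordan chain for λ = -2 of length 2:
v_1 = (1, 4, -4, 0, 1)ᵀ
v_2 = (0, 1, 0, 0, 0)ᵀ

Let N = A − (-2)·I. We want v_2 with N^2 v_2 = 0 but N^1 v_2 ≠ 0; then v_{j-1} := N · v_j for j = 2, …, 2.

Pick v_2 = (0, 1, 0, 0, 0)ᵀ.
Then v_1 = N · v_2 = (1, 4, -4, 0, 1)ᵀ.

Sanity check: (A − (-2)·I) v_1 = (0, 0, 0, 0, 0)ᵀ = 0. ✓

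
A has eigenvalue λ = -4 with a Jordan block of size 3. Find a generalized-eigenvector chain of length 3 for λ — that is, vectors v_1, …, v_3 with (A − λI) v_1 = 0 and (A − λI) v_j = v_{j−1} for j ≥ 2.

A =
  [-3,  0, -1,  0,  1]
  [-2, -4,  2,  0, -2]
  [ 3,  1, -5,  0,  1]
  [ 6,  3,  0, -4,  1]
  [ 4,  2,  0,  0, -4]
A Jordan chain for λ = -4 of length 3:
v_1 = (2, -4, 2, 4, 0)ᵀ
v_2 = (1, -2, 3, 6, 4)ᵀ
v_3 = (1, 0, 0, 0, 0)ᵀ

Let N = A − (-4)·I. We want v_3 with N^3 v_3 = 0 but N^2 v_3 ≠ 0; then v_{j-1} := N · v_j for j = 3, …, 2.

Pick v_3 = (1, 0, 0, 0, 0)ᵀ.
Then v_2 = N · v_3 = (1, -2, 3, 6, 4)ᵀ.
Then v_1 = N · v_2 = (2, -4, 2, 4, 0)ᵀ.

Sanity check: (A − (-4)·I) v_1 = (0, 0, 0, 0, 0)ᵀ = 0. ✓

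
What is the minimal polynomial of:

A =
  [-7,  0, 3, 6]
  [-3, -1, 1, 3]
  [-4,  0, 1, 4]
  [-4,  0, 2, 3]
x^3 + 3*x^2 + 3*x + 1

The characteristic polynomial is χ_A(x) = (x + 1)^4, so the eigenvalues are known. The minimal polynomial is
  m_A(x) = Π_λ (x − λ)^{k_λ}
where k_λ is the size of the *largest* Jordan block for λ (equivalently, the smallest k with (A − λI)^k v = 0 for every generalised eigenvector v of λ).

  λ = -1: largest Jordan block has size 3, contributing (x + 1)^3

So m_A(x) = (x + 1)^3 = x^3 + 3*x^2 + 3*x + 1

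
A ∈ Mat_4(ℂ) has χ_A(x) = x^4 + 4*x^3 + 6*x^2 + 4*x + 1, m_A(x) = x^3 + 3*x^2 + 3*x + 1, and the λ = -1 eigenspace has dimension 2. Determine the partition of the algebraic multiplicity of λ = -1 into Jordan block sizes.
Block sizes for λ = -1: [3, 1]

Step 1 — from the characteristic polynomial, algebraic multiplicity of λ = -1 is 4. From dim ker(A − (-1)·I) = 2, there are exactly 2 Jordan blocks for λ = -1.
Step 2 — from the minimal polynomial, the factor (x + 1)^3 tells us the largest block for λ = -1 has size 3.
Step 3 — with total size 4, 2 blocks, and largest block 3, the block sizes (in nonincreasing order) are [3, 1].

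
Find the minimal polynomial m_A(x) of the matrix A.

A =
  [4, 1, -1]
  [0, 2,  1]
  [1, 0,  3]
x^3 - 9*x^2 + 27*x - 27

The characteristic polynomial is χ_A(x) = (x - 3)^3, so the eigenvalues are known. The minimal polynomial is
  m_A(x) = Π_λ (x − λ)^{k_λ}
where k_λ is the size of the *largest* Jordan block for λ (equivalently, the smallest k with (A − λI)^k v = 0 for every generalised eigenvector v of λ).

  λ = 3: largest Jordan block has size 3, contributing (x − 3)^3

So m_A(x) = (x - 3)^3 = x^3 - 9*x^2 + 27*x - 27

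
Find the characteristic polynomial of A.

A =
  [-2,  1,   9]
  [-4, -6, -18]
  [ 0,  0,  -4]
x^3 + 12*x^2 + 48*x + 64

Expanding det(x·I − A) (e.g. by cofactor expansion or by noting that A is similar to its Jordan form J, which has the same characteristic polynomial as A) gives
  χ_A(x) = x^3 + 12*x^2 + 48*x + 64
which factors as (x + 4)^3. The eigenvalues (with algebraic multiplicities) are λ = -4 with multiplicity 3.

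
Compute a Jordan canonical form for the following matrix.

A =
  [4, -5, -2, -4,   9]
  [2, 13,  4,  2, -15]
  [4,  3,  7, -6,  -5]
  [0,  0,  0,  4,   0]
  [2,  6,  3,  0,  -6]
J_3(4) ⊕ J_1(4) ⊕ J_1(6)

The characteristic polynomial is
  det(x·I − A) = x^5 - 22*x^4 + 192*x^3 - 832*x^2 + 1792*x - 1536 = (x - 6)*(x - 4)^4

Eigenvalues and multiplicities (the geometric multiplicity of λ is n − rank(A − λI), which equals the number of Jordan blocks for λ):
  λ = 4: algebraic multiplicity = 4, geometric multiplicity = 2
  λ = 6: algebraic multiplicity = 1, geometric multiplicity = 1

Determining the block sizes for each eigenvalue:
  λ = 4: with am = 4 and gm = 2, the partition is not yet determined (e.g. several partitions of 4 into 2 parts exist). Let N = A − (4)·I. Computing rank(N^1) = 3, rank(N^2) = 2, rank(N^3) = 1; the number of blocks of size ≥ j is rank(N^{j−1}) − rank(N^j), giving [2, 1, 1]. So we have 1 block(s) of size 3, 1 block(s) of size 1 → block sizes [3, 1]
  λ = 6: one block (gm = 1), so the single block has size am = 1 → block sizes [1]

Assembling the blocks gives a Jordan form
J =
  [4, 1, 0, 0, 0]
  [0, 4, 1, 0, 0]
  [0, 0, 4, 0, 0]
  [0, 0, 0, 4, 0]
  [0, 0, 0, 0, 6]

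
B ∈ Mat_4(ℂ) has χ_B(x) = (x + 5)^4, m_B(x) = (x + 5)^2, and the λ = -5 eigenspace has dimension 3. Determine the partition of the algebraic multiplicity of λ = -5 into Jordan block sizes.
Block sizes for λ = -5: [2, 1, 1]

Step 1 — from the characteristic polynomial, algebraic multiplicity of λ = -5 is 4. From dim ker(B − (-5)·I) = 3, there are exactly 3 Jordan blocks for λ = -5.
Step 2 — from the minimal polynomial, the factor (x + 5)^2 tells us the largest block for λ = -5 has size 2.
Step 3 — with total size 4, 3 blocks, and largest block 2, the block sizes (in nonincreasing order) are [2, 1, 1].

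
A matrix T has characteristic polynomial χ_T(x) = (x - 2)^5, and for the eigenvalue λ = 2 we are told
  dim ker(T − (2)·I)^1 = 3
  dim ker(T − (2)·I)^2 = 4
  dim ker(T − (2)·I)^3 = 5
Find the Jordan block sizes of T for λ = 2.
Block sizes for λ = 2: [3, 1, 1]

From the dimensions of kernels of powers, the number of Jordan blocks of size at least j is d_j − d_{j−1} where d_j = dim ker(N^j) (with d_0 = 0). Computing the differences gives [3, 1, 1].
The number of blocks of size exactly k is (#blocks of size ≥ k) − (#blocks of size ≥ k + 1), so the partition is: 2 block(s) of size 1, 1 block(s) of size 3.
In nonincreasing order the block sizes are [3, 1, 1].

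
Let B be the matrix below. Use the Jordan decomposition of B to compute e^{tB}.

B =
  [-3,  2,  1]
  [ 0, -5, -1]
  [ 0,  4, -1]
e^{tB} =
  [exp(-3*t), 2*t*exp(-3*t), t*exp(-3*t)]
  [0, -2*t*exp(-3*t) + exp(-3*t), -t*exp(-3*t)]
  [0, 4*t*exp(-3*t), 2*t*exp(-3*t) + exp(-3*t)]

Strategy: write B = P · J · P⁻¹ where J is a Jordan canonical form, so e^{tB} = P · e^{tJ} · P⁻¹, and e^{tJ} can be computed block-by-block.

B has Jordan form
J =
  [-3,  1,  0]
  [ 0, -3,  0]
  [ 0,  0, -3]
(up to reordering of blocks).

Per-block formulas:
  For a 1×1 block at λ = -3: exp(t · [-3]) = [e^(-3t)].
  For a 2×2 Jordan block J_2(-3): exp(t · J_2(-3)) = e^(-3t)·(I + t·N), where N is the 2×2 nilpotent shift.

After assembling e^{tJ} and conjugating by P, we get:

e^{tB} =
  [exp(-3*t), 2*t*exp(-3*t), t*exp(-3*t)]
  [0, -2*t*exp(-3*t) + exp(-3*t), -t*exp(-3*t)]
  [0, 4*t*exp(-3*t), 2*t*exp(-3*t) + exp(-3*t)]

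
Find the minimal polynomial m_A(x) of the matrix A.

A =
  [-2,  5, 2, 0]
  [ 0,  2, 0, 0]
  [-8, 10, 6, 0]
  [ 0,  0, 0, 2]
x^2 - 4*x + 4

The characteristic polynomial is χ_A(x) = (x - 2)^4, so the eigenvalues are known. The minimal polynomial is
  m_A(x) = Π_λ (x − λ)^{k_λ}
where k_λ is the size of the *largest* Jordan block for λ (equivalently, the smallest k with (A − λI)^k v = 0 for every generalised eigenvector v of λ).

  λ = 2: largest Jordan block has size 2, contributing (x − 2)^2

So m_A(x) = (x - 2)^2 = x^2 - 4*x + 4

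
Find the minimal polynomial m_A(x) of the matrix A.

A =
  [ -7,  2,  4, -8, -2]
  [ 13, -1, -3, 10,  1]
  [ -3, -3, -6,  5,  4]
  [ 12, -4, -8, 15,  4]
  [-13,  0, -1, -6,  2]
x^4 - 2*x^3 + 2*x - 1

The characteristic polynomial is χ_A(x) = (x - 1)^4*(x + 1), so the eigenvalues are known. The minimal polynomial is
  m_A(x) = Π_λ (x − λ)^{k_λ}
where k_λ is the size of the *largest* Jordan block for λ (equivalently, the smallest k with (A − λI)^k v = 0 for every generalised eigenvector v of λ).

  λ = -1: largest Jordan block has size 1, contributing (x + 1)
  λ = 1: largest Jordan block has size 3, contributing (x − 1)^3

So m_A(x) = (x - 1)^3*(x + 1) = x^4 - 2*x^3 + 2*x - 1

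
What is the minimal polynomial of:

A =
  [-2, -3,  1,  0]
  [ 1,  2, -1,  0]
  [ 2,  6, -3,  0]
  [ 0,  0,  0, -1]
x^2 + 2*x + 1

The characteristic polynomial is χ_A(x) = (x + 1)^4, so the eigenvalues are known. The minimal polynomial is
  m_A(x) = Π_λ (x − λ)^{k_λ}
where k_λ is the size of the *largest* Jordan block for λ (equivalently, the smallest k with (A − λI)^k v = 0 for every generalised eigenvector v of λ).

  λ = -1: largest Jordan block has size 2, contributing (x + 1)^2

So m_A(x) = (x + 1)^2 = x^2 + 2*x + 1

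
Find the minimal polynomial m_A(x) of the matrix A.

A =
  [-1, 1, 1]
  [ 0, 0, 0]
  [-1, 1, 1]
x^2

The characteristic polynomial is χ_A(x) = x^3, so the eigenvalues are known. The minimal polynomial is
  m_A(x) = Π_λ (x − λ)^{k_λ}
where k_λ is the size of the *largest* Jordan block for λ (equivalently, the smallest k with (A − λI)^k v = 0 for every generalised eigenvector v of λ).

  λ = 0: largest Jordan block has size 2, contributing (x − 0)^2

So m_A(x) = x^2 = x^2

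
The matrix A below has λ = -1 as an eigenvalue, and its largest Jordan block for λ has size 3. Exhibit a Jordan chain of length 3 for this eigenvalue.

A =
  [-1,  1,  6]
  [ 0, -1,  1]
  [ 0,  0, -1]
A Jordan chain for λ = -1 of length 3:
v_1 = (1, 0, 0)ᵀ
v_2 = (6, 1, 0)ᵀ
v_3 = (0, 0, 1)ᵀ

Let N = A − (-1)·I. We want v_3 with N^3 v_3 = 0 but N^2 v_3 ≠ 0; then v_{j-1} := N · v_j for j = 3, …, 2.

Pick v_3 = (0, 0, 1)ᵀ.
Then v_2 = N · v_3 = (6, 1, 0)ᵀ.
Then v_1 = N · v_2 = (1, 0, 0)ᵀ.

Sanity check: (A − (-1)·I) v_1 = (0, 0, 0)ᵀ = 0. ✓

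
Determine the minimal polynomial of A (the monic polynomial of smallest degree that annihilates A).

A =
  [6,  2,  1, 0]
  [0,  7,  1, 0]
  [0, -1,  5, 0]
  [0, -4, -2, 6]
x^3 - 18*x^2 + 108*x - 216

The characteristic polynomial is χ_A(x) = (x - 6)^4, so the eigenvalues are known. The minimal polynomial is
  m_A(x) = Π_λ (x − λ)^{k_λ}
where k_λ is the size of the *largest* Jordan block for λ (equivalently, the smallest k with (A − λI)^k v = 0 for every generalised eigenvector v of λ).

  λ = 6: largest Jordan block has size 3, contributing (x − 6)^3

So m_A(x) = (x - 6)^3 = x^3 - 18*x^2 + 108*x - 216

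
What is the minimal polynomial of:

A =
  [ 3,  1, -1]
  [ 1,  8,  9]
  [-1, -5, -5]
x^3 - 6*x^2 + 12*x - 8

The characteristic polynomial is χ_A(x) = (x - 2)^3, so the eigenvalues are known. The minimal polynomial is
  m_A(x) = Π_λ (x − λ)^{k_λ}
where k_λ is the size of the *largest* Jordan block for λ (equivalently, the smallest k with (A − λI)^k v = 0 for every generalised eigenvector v of λ).

  λ = 2: largest Jordan block has size 3, contributing (x − 2)^3

So m_A(x) = (x - 2)^3 = x^3 - 6*x^2 + 12*x - 8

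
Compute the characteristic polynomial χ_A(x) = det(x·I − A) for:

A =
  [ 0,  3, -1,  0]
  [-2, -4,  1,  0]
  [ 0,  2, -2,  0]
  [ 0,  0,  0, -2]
x^4 + 8*x^3 + 24*x^2 + 32*x + 16

Expanding det(x·I − A) (e.g. by cofactor expansion or by noting that A is similar to its Jordan form J, which has the same characteristic polynomial as A) gives
  χ_A(x) = x^4 + 8*x^3 + 24*x^2 + 32*x + 16
which factors as (x + 2)^4. The eigenvalues (with algebraic multiplicities) are λ = -2 with multiplicity 4.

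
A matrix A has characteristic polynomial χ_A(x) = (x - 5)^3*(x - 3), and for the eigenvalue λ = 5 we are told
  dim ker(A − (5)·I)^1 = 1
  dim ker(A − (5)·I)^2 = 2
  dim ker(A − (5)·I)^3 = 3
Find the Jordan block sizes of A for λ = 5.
Block sizes for λ = 5: [3]

From the dimensions of kernels of powers, the number of Jordan blocks of size at least j is d_j − d_{j−1} where d_j = dim ker(N^j) (with d_0 = 0). Computing the differences gives [1, 1, 1].
The number of blocks of size exactly k is (#blocks of size ≥ k) − (#blocks of size ≥ k + 1), so the partition is: 1 block(s) of size 3.
In nonincreasing order the block sizes are [3].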